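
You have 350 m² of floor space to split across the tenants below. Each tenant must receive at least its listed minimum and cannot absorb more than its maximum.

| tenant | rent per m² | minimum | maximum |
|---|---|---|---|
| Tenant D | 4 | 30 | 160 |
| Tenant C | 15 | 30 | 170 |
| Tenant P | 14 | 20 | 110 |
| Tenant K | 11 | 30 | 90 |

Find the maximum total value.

Meeting every minimum uses 30+30+20+30 = 110 m², leaving 240.
Order the tenants by rent per m²: Tenant C 15 > Tenant P 14 > Tenant K 11 > Tenant D 4.
Tenant C takes 140 more to reach its cap of 170 — 100 left.
Tenant P: +90 to 110 (cap) — 10 left.
Only 10 left; Tenant K takes them to reach 40.
Total = 4×30 + 15×170 + 14×110 + 11×40 = 4650.

4650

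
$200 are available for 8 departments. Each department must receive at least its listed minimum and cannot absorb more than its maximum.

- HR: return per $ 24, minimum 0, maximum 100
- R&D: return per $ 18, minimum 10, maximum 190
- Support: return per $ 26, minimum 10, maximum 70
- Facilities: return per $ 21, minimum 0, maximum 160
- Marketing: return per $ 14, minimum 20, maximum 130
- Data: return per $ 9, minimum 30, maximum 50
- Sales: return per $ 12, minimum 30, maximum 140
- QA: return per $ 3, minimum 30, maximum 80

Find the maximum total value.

3240

Meeting every minimum uses 0+10+10+0+20+30+30+30 = 130 $, leaving 70.
Rank by return per $: Support 26 > HR 24 > Facilities 21 > R&D 18 > Marketing 14 > Sales 12 > Data 9 > QA 3.
Give Support 60 more to hit its cap of 70 → 10 left.
HR: +10 (room for 100) → 10. Pool exhausted.
Total = 24×10 + 18×10 + 26×70 + 14×20 + 9×30 + 12×30 + 3×30 = 3240.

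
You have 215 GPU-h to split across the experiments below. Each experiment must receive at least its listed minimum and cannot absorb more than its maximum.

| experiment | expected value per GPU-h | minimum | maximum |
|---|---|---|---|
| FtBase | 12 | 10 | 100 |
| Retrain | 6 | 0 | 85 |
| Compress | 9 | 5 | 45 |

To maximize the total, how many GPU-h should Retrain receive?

Meeting every minimum uses 10+0+5 = 15 GPU-h, leaving 200.
Order the experiments by expected value per GPU-h: FtBase 12 > Compress 9 > Retrain 6.
Give FtBase 90 more to hit its cap of 100 ; 110 left.
Give Compress 40 more to hit its cap of 45 ; 70 left.
Retrain: +70 (room for 85) → 70. Pool exhausted.

70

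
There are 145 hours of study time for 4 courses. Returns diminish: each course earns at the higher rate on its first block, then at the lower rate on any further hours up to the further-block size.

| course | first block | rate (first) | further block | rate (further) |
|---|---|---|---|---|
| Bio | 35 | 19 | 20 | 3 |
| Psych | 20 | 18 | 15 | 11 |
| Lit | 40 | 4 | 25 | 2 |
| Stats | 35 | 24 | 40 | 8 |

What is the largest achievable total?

2350

Treat each block as its own option and order by rate: Stats/tier1 24 > Bio/tier1 19 > Psych/tier1 18 > Psych/tier2 11 > Stats/tier2 8 > Lit/tier1 4 > Bio/tier2 3 > Lit/tier2 2.
Stats/tier1 (24): +35 — 110 left.
Fill Bio tier1 block (35 at 19) — 75 left.
Psych/tier1 (18): +20 — 55 left.
Fill Psych tier2 block (15 at 11) — 40 left.
Stats tier2 at 8: fill all 40 — 0 left.
Total = 24×35 + 19×35 + 18×20 + 11×15 + 8×40 = 2350.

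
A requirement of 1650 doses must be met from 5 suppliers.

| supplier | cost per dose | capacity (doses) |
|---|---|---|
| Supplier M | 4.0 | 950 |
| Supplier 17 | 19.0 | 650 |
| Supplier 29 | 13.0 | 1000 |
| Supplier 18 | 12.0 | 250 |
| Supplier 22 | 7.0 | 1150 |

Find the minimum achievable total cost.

Fill from the cheapest supplier first.
Supplier M at 4.0: take all 950 doses → 700 still needed.
Supplier 22 (7.0): take the remaining 700 → done.
Supplier 18, Supplier 29, Supplier 17: unused.
Cost = 950×4.0 + 700×7.0 = 8700.

8700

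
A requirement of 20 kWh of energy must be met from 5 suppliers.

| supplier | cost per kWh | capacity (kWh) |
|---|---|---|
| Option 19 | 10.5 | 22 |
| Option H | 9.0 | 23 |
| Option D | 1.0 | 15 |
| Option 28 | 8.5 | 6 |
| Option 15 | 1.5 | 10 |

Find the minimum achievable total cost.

22.5

Fill from the cheapest supplier first.
Option D (1.0): use full 15 ; 5 kWh to go.
Option 15 at 1.5: take 5 of its 10 ; requirement met.
Option 28, Option H, Option 19: unused.
Cost = 15×1.0 + 5×1.5 = 22.5.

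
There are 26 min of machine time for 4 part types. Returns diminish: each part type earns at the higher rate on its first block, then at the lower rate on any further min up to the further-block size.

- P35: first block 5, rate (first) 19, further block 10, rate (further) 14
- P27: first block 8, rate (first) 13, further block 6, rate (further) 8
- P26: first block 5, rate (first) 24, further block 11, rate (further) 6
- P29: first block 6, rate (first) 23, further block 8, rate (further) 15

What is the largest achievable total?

Treat each block as its own option and order by rate: P26/T1 24 > P29/T1 23 > P35/T1 19 > P29/T2 15 > P35/T2 14 > P27/T1 13 > P27/T2 8 > P26/T2 6.
P26 T1 at 24: fill all 5 — 21 left.
Fill P29 T1 block (6 at 23) — 15 left.
P35/T1 (19): +5 — 10 left.
P29 T2 at 15: fill all 8 — 2 left.
2 remain; put them into P35 T2 at 14.
Total = 24×5 + 23×6 + 19×5 + 15×8 + 14×2 = 501.

501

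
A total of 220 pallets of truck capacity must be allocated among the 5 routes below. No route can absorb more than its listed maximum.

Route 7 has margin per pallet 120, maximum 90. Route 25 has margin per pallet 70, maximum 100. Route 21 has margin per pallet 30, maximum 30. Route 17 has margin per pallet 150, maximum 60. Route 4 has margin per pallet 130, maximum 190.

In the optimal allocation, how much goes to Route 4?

160

Rank by margin per pallet: Route 17 150 > Route 4 130 > Route 7 120 > Route 25 70 > Route 21 30.
Route 17 takes 60 to reach its cap of 60 ; 160 left.
Route 4 has room for 190 but only 160 remain, so it gets 160.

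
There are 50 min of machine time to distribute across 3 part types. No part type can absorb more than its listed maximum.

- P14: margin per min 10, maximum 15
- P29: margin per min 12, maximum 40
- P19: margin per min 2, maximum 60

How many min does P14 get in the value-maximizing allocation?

Rank by margin per min: P29 12 > P14 10 > P19 2.
P29 takes 40 to reach its cap of 40 ; 10 left.
P14: +10 (room for 15) → 10. Pool exhausted.

10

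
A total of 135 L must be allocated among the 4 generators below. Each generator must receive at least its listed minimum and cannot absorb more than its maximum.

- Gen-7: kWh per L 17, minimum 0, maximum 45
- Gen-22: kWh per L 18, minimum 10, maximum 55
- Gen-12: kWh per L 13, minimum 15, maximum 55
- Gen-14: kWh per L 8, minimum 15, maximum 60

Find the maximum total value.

Meeting every minimum uses 0+10+15+15 = 40 L, leaving 95.
Highest kWh per L first: Gen-22 18 > Gen-7 17 > Gen-12 13 > Gen-14 8.
Give Gen-22 45 more to hit its cap of 55 → 50 left.
Gen-7: +45 to 45 (cap) → 5 left.
Gen-12 has room for 40 more but only 5 remain, so it gets 20.
Total = 17×45 + 18×55 + 13×20 + 8×15 = 2135.

2135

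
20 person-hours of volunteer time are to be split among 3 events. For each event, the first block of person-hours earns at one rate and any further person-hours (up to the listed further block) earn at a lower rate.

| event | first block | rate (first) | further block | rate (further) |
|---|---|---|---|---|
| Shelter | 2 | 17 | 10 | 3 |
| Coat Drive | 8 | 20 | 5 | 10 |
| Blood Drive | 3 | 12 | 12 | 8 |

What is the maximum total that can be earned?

Rank every tier by rate: Coat Drive/tier1 20 > Shelter/tier1 17 > Blood Drive/tier1 12 > Coat Drive/tier2 10 > Blood Drive/tier2 8 > Shelter/tier2 3.
Coat Drive/tier1 (20): +8 ; 12 left.
Shelter/tier1 (17): +2 ; 10 left.
Blood Drive/tier1 (12): +3 ; 7 left.
Coat Drive/tier2 (10): +5 ; 2 left.
2 remain; put them into Blood Drive tier2 at 8.
Total = 20×8 + 17×2 + 12×3 + 10×5 + 8×2 = 296.

296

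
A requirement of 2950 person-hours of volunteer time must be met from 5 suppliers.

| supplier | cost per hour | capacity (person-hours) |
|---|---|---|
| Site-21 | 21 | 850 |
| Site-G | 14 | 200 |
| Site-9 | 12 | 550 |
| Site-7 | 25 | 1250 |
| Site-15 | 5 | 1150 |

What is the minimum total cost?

Fill from the cheapest supplier first.
Site-15 (5): use full 1150 → 1800 person-hours to go.
Take 550 from Site-9 at 12 → need 1250 more.
Take 200 from Site-G at 14 → need 1050 more.
Take 850 from Site-21 at 21 → need 200 more.
Take 200 from Site-7 at 25 to finish.
Cost = 1150×5 + 550×12 + 200×14 + 850×21 + 200×25 = 38000.

38000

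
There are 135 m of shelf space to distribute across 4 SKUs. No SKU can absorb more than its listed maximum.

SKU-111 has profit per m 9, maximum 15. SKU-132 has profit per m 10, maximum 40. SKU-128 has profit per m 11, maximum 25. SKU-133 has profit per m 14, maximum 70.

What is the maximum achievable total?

Highest profit per m first: SKU-133 14 > SKU-128 11 > SKU-132 10 > SKU-111 9.
Give SKU-133 70 to hit its cap of 70 — 65 left.
SKU-128 takes 25 to reach its cap of 25 — 40 left.
Give SKU-132 40 to hit its cap of 40 — 0 left.
Total = 10×40 + 11×25 + 14×70 = 1655.

1655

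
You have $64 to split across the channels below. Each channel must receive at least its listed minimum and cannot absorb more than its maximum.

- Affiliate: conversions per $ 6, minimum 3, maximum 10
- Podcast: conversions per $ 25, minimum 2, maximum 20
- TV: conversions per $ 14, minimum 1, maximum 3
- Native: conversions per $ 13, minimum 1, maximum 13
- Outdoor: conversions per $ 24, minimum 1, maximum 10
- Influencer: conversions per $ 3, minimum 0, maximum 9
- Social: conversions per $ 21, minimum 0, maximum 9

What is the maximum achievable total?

Meeting every minimum uses 3+2+1+1+1+0+0 = 8 $, leaving 56.
Order the channels by conversions per $: Podcast 25 > Outdoor 24 > Social 21 > TV 14 > Native 13 > Affiliate 6 > Influencer 3.
Give Podcast 18 more to hit its cap of 20 ; 38 left.
Give Outdoor 9 more to hit its cap of 10 ; 29 left.
Give Social 9 more to hit its cap of 9 ; 20 left.
TV: +2 to 3 (cap) ; 18 left.
Native: +12 to 13 (cap) ; 6 left.
Affiliate has room for 7 more but only 6 remain, so it gets 9.
Total = 6×9 + 25×20 + 14×3 + 13×13 + 24×10 + 21×9 = 1194.

1194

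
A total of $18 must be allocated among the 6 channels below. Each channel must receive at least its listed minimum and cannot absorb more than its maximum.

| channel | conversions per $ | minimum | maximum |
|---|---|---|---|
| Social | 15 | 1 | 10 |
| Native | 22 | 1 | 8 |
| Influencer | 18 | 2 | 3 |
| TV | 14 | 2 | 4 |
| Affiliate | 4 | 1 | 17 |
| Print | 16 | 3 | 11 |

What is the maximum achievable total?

325

Meeting every minimum uses 1+1+2+2+1+3 = 10 $, leaving 8.
Highest conversions per $ first: Native 22 > Influencer 18 > Print 16 > Social 15 > TV 14 > Affiliate 4.
Native takes 7 more to reach its cap of 8 — 1 left.
Influencer takes 1 more to reach its cap of 3 — 0 left.
Total = 15×1 + 22×8 + 18×3 + 14×2 + 4×1 + 16×3 = 325.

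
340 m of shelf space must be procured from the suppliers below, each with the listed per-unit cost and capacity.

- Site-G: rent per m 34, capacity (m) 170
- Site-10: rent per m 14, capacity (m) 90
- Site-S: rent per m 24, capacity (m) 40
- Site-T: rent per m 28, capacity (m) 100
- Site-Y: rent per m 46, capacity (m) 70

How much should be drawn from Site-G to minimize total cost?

110

Cheapest first:
Take 90 from Site-10 at 14 ; need 250 more.
Take 40 from Site-S at 24 ; need 210 more.
Site-T (28): use full 100 ; 110 m to go.
Site-G at 34: take 110 of its 170 ; requirement met.
Site-Y: unused.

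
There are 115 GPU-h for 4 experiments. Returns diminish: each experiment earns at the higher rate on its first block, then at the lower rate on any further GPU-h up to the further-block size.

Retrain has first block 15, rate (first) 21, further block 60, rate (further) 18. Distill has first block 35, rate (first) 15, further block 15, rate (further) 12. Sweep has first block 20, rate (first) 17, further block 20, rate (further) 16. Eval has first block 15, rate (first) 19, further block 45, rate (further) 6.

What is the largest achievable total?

2100

Rank every tier by rate: Retrain/tier1 21 > Eval/tier1 19 > Retrain/tier2 18 > Sweep/tier1 17 > Sweep/tier2 16 > Distill/tier1 15 > Distill/tier2 12 > Eval/tier2 6.
Retrain/tier1 (21): +15 → 100 left.
Eval tier1 at 19: fill all 15 → 85 left.
Retrain/tier2 (18): +60 → 25 left.
Sweep/tier1 (17): +20 → 5 left.
5 remain; put them into Sweep tier2 at 16.
Total = 21×15 + 19×15 + 18×60 + 17×20 + 16×5 = 2100.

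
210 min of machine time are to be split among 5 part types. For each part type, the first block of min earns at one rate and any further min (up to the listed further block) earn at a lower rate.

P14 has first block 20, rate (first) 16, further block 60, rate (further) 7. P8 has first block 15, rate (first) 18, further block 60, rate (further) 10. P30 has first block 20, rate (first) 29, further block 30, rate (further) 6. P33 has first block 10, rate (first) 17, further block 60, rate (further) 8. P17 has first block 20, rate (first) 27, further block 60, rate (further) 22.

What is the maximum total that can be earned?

3840

Order all 10 blocks by rate: P30/T1 29 > P17/T1 27 > P17/T2 22 > P8/T1 18 > P33/T1 17 > P14/T1 16 > P8/T2 10 > P33/T2 8 > P14/T2 7 > P30/T2 6.
Fill P30 T1 block (20 at 29) ; 190 left.
P17 T1 at 27: fill all 20 ; 170 left.
P17/T2 (22): +60 ; 110 left.
P8 T1 at 18: fill all 15 ; 95 left.
P33 T1 at 17: fill all 10 ; 85 left.
P14 T1 at 16: fill all 20 ; 65 left.
P8 T2 at 10: fill all 60 ; 5 left.
P33 T2 at 8: only 5 left, fill 5.
Total = 29×20 + 27×20 + 22×60 + 18×15 + 17×10 + 16×20 + 10×60 + 8×5 = 3840.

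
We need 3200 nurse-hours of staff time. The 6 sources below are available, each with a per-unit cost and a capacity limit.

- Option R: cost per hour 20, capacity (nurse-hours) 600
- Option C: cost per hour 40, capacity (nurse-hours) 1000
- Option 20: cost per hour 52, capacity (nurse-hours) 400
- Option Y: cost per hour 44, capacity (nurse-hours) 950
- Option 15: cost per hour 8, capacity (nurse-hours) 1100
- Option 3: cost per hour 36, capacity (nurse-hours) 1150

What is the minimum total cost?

Use sources in increasing cost order.
Option 15 (8): use full 1100 → 2100 nurse-hours to go.
Option R (20): use full 600 → 1500 nurse-hours to go.
Option 3 at 36: take all 1150 nurse-hours → 350 still needed.
Take 350 from Option C at 40 to finish.
Option Y, Option 20: unused.
Cost = 1100×8 + 600×20 + 1150×36 + 350×40 = 76200.

76200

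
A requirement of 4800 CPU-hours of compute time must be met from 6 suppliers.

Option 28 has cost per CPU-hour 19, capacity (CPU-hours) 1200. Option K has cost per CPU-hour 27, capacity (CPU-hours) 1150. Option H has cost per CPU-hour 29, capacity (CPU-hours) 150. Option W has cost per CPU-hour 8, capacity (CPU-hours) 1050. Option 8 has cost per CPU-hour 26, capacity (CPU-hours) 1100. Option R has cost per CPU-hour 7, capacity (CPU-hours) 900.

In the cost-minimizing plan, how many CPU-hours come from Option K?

Fill from the cheapest supplier first.
Option R at 7: take all 900 CPU-hours ; 3900 still needed.
Take 1050 from Option W at 8 ; need 2850 more.
Option 28 at 19: take all 1200 CPU-hours ; 1650 still needed.
Option 8 (26): use full 1100 ; 550 CPU-hours to go.
Option K at 27: take 550 of its 1150 ; requirement met.
Option H: unused.

550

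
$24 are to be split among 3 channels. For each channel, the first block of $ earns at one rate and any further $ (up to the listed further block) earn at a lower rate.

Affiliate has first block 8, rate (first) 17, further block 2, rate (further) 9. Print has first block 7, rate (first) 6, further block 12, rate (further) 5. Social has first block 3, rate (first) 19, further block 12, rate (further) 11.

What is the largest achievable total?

334

Order all 6 blocks by rate: Social/first 19 > Affiliate/first 17 > Social/second 11 > Affiliate/second 9 > Print/first 6 > Print/second 5.
Fill Social first block (3 at 19) → 21 left.
Affiliate/first (17): +8 → 13 left.
Social/second (11): +12 → 1 left.
Affiliate second at 9: only 1 left, fill 1.
Total = 19×3 + 17×8 + 11×12 + 9×1 = 334.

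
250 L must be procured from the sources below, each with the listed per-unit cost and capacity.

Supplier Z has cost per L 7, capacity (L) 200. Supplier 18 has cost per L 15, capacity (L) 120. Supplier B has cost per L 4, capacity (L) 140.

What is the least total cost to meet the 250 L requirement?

Fill from the cheapest source first.
Supplier B at 4: take all 140 L ; 110 still needed.
Supplier Z (7): take the remaining 110 ; done.
Supplier 18: unused.
Cost = 140×4 + 110×7 = 1330.

1330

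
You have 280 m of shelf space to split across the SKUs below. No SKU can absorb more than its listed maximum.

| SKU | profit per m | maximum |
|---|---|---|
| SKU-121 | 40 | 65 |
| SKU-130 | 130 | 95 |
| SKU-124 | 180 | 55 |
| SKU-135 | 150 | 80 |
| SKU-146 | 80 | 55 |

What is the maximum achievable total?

Rank by profit per m: SKU-124 180 > SKU-135 150 > SKU-130 130 > SKU-146 80 > SKU-121 40.
SKU-124 takes 55 to reach its cap of 55 → 225 left.
Give SKU-135 80 to hit its cap of 80 → 145 left.
Give SKU-130 95 to hit its cap of 95 → 50 left.
SKU-146: +50 (room for 55) → 50. Pool exhausted.
Total = 130×95 + 180×55 + 150×80 + 80×50 = 38250.

38250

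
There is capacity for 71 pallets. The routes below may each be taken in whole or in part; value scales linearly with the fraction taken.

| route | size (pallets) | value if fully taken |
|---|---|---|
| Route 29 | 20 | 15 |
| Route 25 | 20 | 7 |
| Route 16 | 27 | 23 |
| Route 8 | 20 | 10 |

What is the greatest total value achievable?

Rank by value-to-size ratio: Route 16 23/27≈0.852, Route 29 15/20≈0.75, Route 8 10/20≈0.5, Route 25 7/20≈0.35.
All 27 pallets of Route 16 fit (value 23) → 44 remain.
Take all of Route 29 (20 pallets, value 15) → 24 pallets left.
All 20 pallets of Route 8 fit (value 10) → 4 remain.
Fill the last 4 pallets with part of Route 25: 4/20 of it earns 1.4.
Total value = 49.4.

49.4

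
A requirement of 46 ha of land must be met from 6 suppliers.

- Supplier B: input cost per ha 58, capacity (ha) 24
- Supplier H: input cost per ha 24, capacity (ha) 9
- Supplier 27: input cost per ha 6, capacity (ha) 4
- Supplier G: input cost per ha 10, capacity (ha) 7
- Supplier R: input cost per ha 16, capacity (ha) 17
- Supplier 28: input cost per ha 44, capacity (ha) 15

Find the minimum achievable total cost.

Cheapest first:
Supplier 27 at 6: take all 4 ha ; 42 still needed.
Supplier G (10): use full 7 ; 35 ha to go.
Supplier R at 16: take all 17 ha ; 18 still needed.
Supplier H (24): use full 9 ; 9 ha to go.
Supplier 28 (44): take the remaining 9 ; done.
Supplier B: unused.
Cost = 4×6 + 7×10 + 17×16 + 9×24 + 9×44 = 978.

978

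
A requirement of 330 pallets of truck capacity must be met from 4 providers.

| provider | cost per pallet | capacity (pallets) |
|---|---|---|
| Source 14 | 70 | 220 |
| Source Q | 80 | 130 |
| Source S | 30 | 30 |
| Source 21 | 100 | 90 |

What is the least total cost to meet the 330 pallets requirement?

Fill from the cheapest provider first.
Source S at 30: take all 30 pallets — 300 still needed.
Source 14 (70): use full 220 — 80 pallets to go.
Take 80 from Source Q at 80 to finish.
Source 21: unused.
Cost = 30×30 + 220×70 + 80×80 = 22700.

22700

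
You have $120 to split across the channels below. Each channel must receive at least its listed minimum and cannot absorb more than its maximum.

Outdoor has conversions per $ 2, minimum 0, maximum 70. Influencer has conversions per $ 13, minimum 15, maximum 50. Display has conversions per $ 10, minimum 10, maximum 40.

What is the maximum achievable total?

1110

Meeting every minimum uses 0+15+10 = 25 $, leaving 95.
Highest conversions per $ first: Influencer 13 > Display 10 > Outdoor 2.
Influencer takes 35 more to reach its cap of 50 — 60 left.
Display: +30 to 40 (cap) — 30 left.
Only 30 left; Outdoor takes them to reach 30.
Total = 2×30 + 13×50 + 10×40 = 1110.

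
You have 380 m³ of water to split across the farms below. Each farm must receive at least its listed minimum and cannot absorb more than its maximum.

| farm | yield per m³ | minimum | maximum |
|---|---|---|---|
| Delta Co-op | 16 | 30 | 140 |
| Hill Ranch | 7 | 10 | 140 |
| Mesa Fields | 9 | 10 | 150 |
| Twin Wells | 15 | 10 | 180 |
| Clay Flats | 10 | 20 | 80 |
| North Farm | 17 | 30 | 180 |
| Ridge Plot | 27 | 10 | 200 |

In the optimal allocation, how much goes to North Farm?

Meeting every minimum uses 30+10+10+10+20+30+10 = 120 m³, leaving 260.
Order the farms by yield per m³: Ridge Plot 27 > North Farm 17 > Delta Co-op 16 > Twin Wells 15 > Clay Flats 10 > Mesa Fields 9 > Hill Ranch 7.
Ridge Plot takes 190 more to reach its cap of 200 ; 70 left.
Only 70 left; North Farm takes them to reach 100.

100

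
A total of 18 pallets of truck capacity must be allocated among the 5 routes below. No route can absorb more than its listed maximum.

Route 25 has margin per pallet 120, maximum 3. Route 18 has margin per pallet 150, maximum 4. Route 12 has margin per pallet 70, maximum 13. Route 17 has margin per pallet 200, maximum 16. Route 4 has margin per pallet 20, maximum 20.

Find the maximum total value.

3500

Rank by margin per pallet: Route 17 200 > Route 18 150 > Route 25 120 > Route 12 70 > Route 4 20.
Route 17 takes 16 to reach its cap of 16 — 2 left.
Route 18: +2 (room for 4) → 2. Pool exhausted.
Total = 150×2 + 200×16 = 3500.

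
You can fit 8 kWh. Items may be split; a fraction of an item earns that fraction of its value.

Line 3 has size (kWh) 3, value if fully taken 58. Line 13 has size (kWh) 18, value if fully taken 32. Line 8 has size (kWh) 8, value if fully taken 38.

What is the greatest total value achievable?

81.75

Sort by value density: Line 3 58/3≈19.3, Line 8 38/8≈4.75, Line 13 32/18≈1.78.
Take all of Line 3 (3 kWh, value 58) ; 5 kWh left.
Only 5 kWh remain; take 5/8 of Line 8 for value 38×5/8 = 23.75.
Total value = 81.75.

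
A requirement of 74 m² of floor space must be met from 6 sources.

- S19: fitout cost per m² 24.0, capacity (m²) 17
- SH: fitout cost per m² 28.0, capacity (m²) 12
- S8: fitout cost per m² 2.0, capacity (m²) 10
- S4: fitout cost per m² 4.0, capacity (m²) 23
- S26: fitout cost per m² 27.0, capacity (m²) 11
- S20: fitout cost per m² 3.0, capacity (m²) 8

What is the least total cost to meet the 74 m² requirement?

981

Fill from the cheapest source first.
S8 (2.0): use full 10 — 64 m² to go.
S20 at 3.0: take all 8 m² — 56 still needed.
Take 23 from S4 at 4.0 — need 33 more.
S19 (24.0): use full 17 — 16 m² to go.
S26 at 27.0: take all 11 m² — 5 still needed.
SH at 28.0: take 5 of its 12 — requirement met.
Cost = 10×2.0 + 8×3.0 + 23×4.0 + 17×24.0 + 11×27.0 + 5×28.0 = 981.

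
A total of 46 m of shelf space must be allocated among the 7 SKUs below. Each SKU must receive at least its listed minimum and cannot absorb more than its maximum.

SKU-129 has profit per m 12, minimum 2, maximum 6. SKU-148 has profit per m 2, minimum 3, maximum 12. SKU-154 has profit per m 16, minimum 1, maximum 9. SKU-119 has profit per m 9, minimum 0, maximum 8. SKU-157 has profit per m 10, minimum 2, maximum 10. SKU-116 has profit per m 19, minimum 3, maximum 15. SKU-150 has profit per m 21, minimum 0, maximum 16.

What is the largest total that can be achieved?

799

Meeting every minimum uses 2+3+1+0+2+3+0 = 11 m, leaving 35.
Highest profit per m first: SKU-150 21 > SKU-116 19 > SKU-154 16 > SKU-129 12 > SKU-157 10 > SKU-119 9 > SKU-148 2.
Give SKU-150 16 more to hit its cap of 16 → 19 left.
SKU-116 takes 12 more to reach its cap of 15 → 7 left.
SKU-154 has room for 8 more but only 7 remain, so it gets 8.
Total = 12×2 + 2×3 + 16×8 + 10×2 + 19×15 + 21×16 = 799.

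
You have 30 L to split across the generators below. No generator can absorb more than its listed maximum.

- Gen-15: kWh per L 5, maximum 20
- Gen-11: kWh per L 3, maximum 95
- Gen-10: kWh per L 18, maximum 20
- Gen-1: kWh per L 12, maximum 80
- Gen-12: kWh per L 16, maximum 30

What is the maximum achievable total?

Order the generators by kWh per L: Gen-10 18 > Gen-12 16 > Gen-1 12 > Gen-15 5 > Gen-11 3.
Gen-10 takes 20 to reach its cap of 20 — 10 left.
Only 10 left; Gen-12 takes them to reach 10.
Total = 18×20 + 16×10 = 520.

520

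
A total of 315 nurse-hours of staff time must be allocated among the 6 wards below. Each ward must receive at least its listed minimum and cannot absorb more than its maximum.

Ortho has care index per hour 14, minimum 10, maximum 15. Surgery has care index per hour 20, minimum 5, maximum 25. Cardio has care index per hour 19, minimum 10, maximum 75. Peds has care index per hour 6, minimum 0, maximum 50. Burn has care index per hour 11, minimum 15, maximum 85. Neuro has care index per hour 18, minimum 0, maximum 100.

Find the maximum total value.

Meeting every minimum uses 10+5+10+0+15+0 = 40 nurse-hours, leaving 275.
Order the wards by care index per hour: Surgery 20 > Cardio 19 > Neuro 18 > Ortho 14 > Burn 11 > Peds 6.
Surgery takes 20 more to reach its cap of 25 → 255 left.
Give Cardio 65 more to hit its cap of 75 → 190 left.
Neuro takes 100 more to reach its cap of 100 → 90 left.
Ortho: +5 to 15 (cap) → 85 left.
Give Burn 70 more to hit its cap of 85 → 15 left.
Peds: +15 (room for 50) → 15. Pool exhausted.
Total = 14×15 + 20×25 + 19×75 + 6×15 + 11×85 + 18×100 = 4960.

4960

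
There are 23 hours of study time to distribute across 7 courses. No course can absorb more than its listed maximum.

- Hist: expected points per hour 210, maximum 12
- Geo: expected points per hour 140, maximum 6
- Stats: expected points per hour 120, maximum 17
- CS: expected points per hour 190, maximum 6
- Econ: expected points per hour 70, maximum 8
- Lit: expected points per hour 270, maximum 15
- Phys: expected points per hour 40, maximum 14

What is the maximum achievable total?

5730

Order the courses by expected points per hour: Lit 270 > Hist 210 > CS 190 > Geo 140 > Stats 120 > Econ 70 > Phys 40.
Lit takes 15 to reach its cap of 15 → 8 left.
Only 8 left; Hist takes them to reach 8.
Total = 210×8 + 270×15 = 5730.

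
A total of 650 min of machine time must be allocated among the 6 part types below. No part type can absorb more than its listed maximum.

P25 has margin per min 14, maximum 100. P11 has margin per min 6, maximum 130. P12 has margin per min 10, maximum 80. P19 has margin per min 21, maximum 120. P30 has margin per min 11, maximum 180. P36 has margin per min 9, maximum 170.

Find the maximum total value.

8230

Highest margin per min first: P19 21 > P25 14 > P30 11 > P12 10 > P36 9 > P11 6.
Give P19 120 to hit its cap of 120 ; 530 left.
Give P25 100 to hit its cap of 100 ; 430 left.
Give P30 180 to hit its cap of 180 ; 250 left.
P12: +80 to 80 (cap) ; 170 left.
Give P36 170 to hit its cap of 170 ; 0 left.
Total = 14×100 + 10×80 + 21×120 + 11×180 + 9×170 = 8230.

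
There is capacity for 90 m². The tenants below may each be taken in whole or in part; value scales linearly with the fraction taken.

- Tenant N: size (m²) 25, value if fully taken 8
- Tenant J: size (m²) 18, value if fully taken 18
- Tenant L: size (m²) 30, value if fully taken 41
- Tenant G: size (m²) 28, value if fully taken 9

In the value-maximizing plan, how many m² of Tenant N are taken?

Sort by value density: Tenant L 41/30≈1.37, Tenant J 18/18≈1, Tenant G 9/28≈0.321, Tenant N 8/25≈0.32.
Take all of Tenant L (30 m², value 41) — 60 m² left.
Tenant J: take in full, 18 m² for value 18 — 42 left.
Take all of Tenant G (28 m², value 9) — 14 m² left.
Only 14 m² remain; take 14/25 of Tenant N for value 8×14/25 = 4.48.

14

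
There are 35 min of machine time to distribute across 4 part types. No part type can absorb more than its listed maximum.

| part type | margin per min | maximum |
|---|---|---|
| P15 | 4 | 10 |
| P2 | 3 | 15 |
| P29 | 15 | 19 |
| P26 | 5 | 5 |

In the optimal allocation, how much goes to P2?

Rank by margin per min: P29 15 > P26 5 > P15 4 > P2 3.
P29 takes 19 to reach its cap of 19 — 16 left.
Give P26 5 to hit its cap of 5 — 11 left.
P15: +10 to 10 (cap) — 1 left.
P2 has room for 15 but only 1 remain, so it gets 1.

1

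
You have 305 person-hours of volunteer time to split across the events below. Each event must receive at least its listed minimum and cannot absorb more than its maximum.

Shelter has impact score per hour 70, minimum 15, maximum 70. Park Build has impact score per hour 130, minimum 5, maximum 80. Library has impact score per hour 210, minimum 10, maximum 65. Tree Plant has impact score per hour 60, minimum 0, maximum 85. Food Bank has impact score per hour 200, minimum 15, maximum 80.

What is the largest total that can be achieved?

Meeting every minimum uses 15+5+10+0+15 = 45 person-hours, leaving 260.
Rank by impact score per hour: Library 210 > Food Bank 200 > Park Build 130 > Shelter 70 > Tree Plant 60.
Library takes 55 more to reach its cap of 65 ; 205 left.
Give Food Bank 65 more to hit its cap of 80 ; 140 left.
Park Build takes 75 more to reach its cap of 80 ; 65 left.
Shelter takes 55 more to reach its cap of 70 ; 10 left.
Tree Plant has room for 85 more but only 10 remain, so it gets 10.
Total = 70×70 + 130×80 + 210×65 + 60×10 + 200×80 = 45550.

45550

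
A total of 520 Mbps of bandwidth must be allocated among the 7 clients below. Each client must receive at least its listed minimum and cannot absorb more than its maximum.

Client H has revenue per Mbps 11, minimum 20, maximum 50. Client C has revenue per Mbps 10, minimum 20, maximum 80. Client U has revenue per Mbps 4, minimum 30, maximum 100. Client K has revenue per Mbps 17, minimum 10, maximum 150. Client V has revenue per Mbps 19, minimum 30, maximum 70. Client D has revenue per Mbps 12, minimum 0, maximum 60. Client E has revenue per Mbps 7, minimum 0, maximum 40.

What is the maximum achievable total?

Meeting every minimum uses 20+20+30+10+30+0+0 = 110 Mbps, leaving 410.
Order the clients by revenue per Mbps: Client V 19 > Client K 17 > Client D 12 > Client H 11 > Client C 10 > Client E 7 > Client U 4.
Client V takes 40 more to reach its cap of 70 — 370 left.
Client K: +140 to 150 (cap) — 230 left.
Client D: +60 to 60 (cap) — 170 left.
Give Client H 30 more to hit its cap of 50 — 140 left.
Give Client C 60 more to hit its cap of 80 — 80 left.
Client E: +40 to 40 (cap) — 40 left.
Client U has room for 70 more but only 40 remain, so it gets 70.
Total = 11×50 + 10×80 + 4×70 + 17×150 + 19×70 + 12×60 + 7×40 = 6510.

6510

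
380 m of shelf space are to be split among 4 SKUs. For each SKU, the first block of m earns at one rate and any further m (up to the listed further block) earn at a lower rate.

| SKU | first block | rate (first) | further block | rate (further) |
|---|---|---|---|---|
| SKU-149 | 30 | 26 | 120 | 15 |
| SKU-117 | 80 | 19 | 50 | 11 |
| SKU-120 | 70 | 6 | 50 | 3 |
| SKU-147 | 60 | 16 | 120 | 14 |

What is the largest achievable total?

6320

Treat each block as its own option and order by rate: SKU-149/first 26 > SKU-117/first 19 > SKU-147/first 16 > SKU-149/second 15 > SKU-147/second 14 > SKU-117/second 11 > SKU-120/first 6 > SKU-120/second 3.
SKU-149/first (26): +30 — 350 left.
SKU-117 first at 19: fill all 80 — 270 left.
SKU-147/first (16): +60 — 210 left.
SKU-149 second at 15: fill all 120 — 90 left.
SKU-147 second at 14: only 90 left, fill 90.
Total = 26×30 + 19×80 + 16×60 + 15×120 + 14×90 = 6320.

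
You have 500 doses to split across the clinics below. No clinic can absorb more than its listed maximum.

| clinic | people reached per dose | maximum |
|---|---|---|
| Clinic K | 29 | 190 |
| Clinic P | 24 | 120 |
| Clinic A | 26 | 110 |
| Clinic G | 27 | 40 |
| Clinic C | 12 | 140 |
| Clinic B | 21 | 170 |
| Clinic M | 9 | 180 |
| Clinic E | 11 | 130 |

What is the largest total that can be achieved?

Highest people reached per dose first: Clinic K 29 > Clinic G 27 > Clinic A 26 > Clinic P 24 > Clinic B 21 > Clinic C 12 > Clinic E 11 > Clinic M 9.
Give Clinic K 190 to hit its cap of 190 — 310 left.
Clinic G takes 40 to reach its cap of 40 — 270 left.
Give Clinic A 110 to hit its cap of 110 — 160 left.
Clinic P takes 120 to reach its cap of 120 — 40 left.
Only 40 left; Clinic B takes them to reach 40.
Total = 29×190 + 24×120 + 26×110 + 27×40 + 21×40 = 13170.

13170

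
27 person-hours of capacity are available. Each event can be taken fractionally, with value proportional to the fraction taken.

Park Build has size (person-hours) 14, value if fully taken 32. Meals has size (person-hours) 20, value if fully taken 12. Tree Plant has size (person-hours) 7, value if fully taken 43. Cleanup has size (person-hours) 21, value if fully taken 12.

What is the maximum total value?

78.6

Sort by value density: Tree Plant 43/7≈6.14, Park Build 32/14≈2.29, Meals 12/20≈0.6, Cleanup 12/21≈0.571.
Tree Plant: take in full, 7 person-hours for value 43 → 20 left.
Take all of Park Build (14 person-hours, value 32) → 6 person-hours left.
Fill the last 6 person-hours with part of Meals: 6/20 of it earns 3.6.
Total value = 78.6.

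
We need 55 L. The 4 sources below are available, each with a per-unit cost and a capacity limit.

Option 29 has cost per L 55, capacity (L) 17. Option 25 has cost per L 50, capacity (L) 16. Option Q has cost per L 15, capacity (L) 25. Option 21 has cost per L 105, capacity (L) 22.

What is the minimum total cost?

1945

Fill from the cheapest source first.
Option Q at 15: take all 25 L ; 30 still needed.
Option 25 (50): use full 16 ; 14 L to go.
Take 14 from Option 29 at 55 to finish.
Option 21: unused.
Cost = 25×15 + 16×50 + 14×55 = 1945.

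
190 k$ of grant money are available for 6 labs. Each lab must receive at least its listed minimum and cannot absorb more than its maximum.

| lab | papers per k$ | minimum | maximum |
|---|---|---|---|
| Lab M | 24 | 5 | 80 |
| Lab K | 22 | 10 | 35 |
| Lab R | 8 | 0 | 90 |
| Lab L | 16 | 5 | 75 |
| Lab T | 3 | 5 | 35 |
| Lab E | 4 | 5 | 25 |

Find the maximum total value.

3765

Meeting every minimum uses 5+10+0+5+5+5 = 30 k$, leaving 160.
Highest papers per k$ first: Lab M 24 > Lab K 22 > Lab L 16 > Lab R 8 > Lab E 4 > Lab T 3.
Lab M takes 75 more to reach its cap of 80 — 85 left.
Give Lab K 25 more to hit its cap of 35 — 60 left.
Lab L has room for 70 more but only 60 remain, so it gets 65.
Total = 24×80 + 22×35 + 16×65 + 3×5 + 4×5 = 3765.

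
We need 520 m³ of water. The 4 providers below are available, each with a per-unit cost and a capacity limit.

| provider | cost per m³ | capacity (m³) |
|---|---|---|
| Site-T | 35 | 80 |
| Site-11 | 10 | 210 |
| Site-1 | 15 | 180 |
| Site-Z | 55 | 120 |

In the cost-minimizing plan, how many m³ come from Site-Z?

50

Fill from the cheapest provider first.
Take 210 from Site-11 at 10 ; need 310 more.
Site-1 at 15: take all 180 m³ ; 130 still needed.
Site-T (35): use full 80 ; 50 m³ to go.
Take 50 from Site-Z at 55 to finish.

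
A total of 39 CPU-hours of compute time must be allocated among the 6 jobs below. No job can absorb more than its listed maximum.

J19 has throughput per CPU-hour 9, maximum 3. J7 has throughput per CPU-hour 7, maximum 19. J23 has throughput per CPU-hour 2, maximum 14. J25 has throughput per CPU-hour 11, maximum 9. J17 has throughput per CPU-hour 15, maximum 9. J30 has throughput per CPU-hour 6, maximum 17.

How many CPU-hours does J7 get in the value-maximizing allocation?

Order the jobs by throughput per CPU-hour: J17 15 > J25 11 > J19 9 > J7 7 > J30 6 > J23 2.
Give J17 9 to hit its cap of 9 ; 30 left.
Give J25 9 to hit its cap of 9 ; 21 left.
J19: +3 to 3 (cap) ; 18 left.
Only 18 left; J7 takes them to reach 18.

18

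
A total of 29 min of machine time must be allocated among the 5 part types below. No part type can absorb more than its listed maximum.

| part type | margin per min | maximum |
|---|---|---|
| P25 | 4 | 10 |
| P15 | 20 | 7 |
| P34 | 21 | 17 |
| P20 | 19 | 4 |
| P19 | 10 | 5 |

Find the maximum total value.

Highest margin per min first: P34 21 > P15 20 > P20 19 > P19 10 > P25 4.
P34: +17 to 17 (cap) → 12 left.
Give P15 7 to hit its cap of 7 → 5 left.
P20 takes 4 to reach its cap of 4 → 1 left.
Only 1 left; P19 takes them to reach 1.
Total = 20×7 + 21×17 + 19×4 + 10×1 = 583.

583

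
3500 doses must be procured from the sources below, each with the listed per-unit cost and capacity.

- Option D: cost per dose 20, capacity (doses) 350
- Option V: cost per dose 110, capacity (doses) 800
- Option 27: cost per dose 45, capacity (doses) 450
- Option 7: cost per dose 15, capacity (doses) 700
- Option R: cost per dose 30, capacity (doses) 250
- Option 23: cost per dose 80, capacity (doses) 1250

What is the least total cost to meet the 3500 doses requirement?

Cheapest first:
Take 700 from Option 7 at 15 — need 2800 more.
Option D (20): use full 350 — 2450 doses to go.
Option R at 30: take all 250 doses — 2200 still needed.
Option 27 at 45: take all 450 doses — 1750 still needed.
Option 23 at 80: take all 1250 doses — 500 still needed.
Take 500 from Option V at 110 to finish.
Cost = 700×15 + 350×20 + 250×30 + 450×45 + 1250×80 + 500×110 = 200250.

200250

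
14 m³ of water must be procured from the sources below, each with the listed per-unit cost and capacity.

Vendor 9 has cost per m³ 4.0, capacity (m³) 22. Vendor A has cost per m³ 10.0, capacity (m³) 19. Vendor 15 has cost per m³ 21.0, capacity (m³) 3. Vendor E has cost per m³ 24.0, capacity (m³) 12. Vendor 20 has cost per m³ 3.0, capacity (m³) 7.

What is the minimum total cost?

Use sources in increasing cost order.
Take 7 from Vendor 20 at 3.0 — need 7 more.
Take 7 from Vendor 9 at 4.0 to finish.
Vendor A, Vendor 15, Vendor E: unused.
Cost = 7×3.0 + 7×4.0 = 49.

49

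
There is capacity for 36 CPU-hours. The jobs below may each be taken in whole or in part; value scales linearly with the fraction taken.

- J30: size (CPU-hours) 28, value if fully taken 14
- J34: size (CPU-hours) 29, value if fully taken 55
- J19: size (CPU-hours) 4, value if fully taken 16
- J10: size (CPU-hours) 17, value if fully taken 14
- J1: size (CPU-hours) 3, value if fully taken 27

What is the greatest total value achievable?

98

Sort by value density: J1 27/3≈9, J19 16/4≈4, J34 55/29≈1.9, J10 14/17≈0.824, J30 14/28≈0.5.
J1: take in full, 3 CPU-hours for value 27 ; 33 left.
J19: take in full, 4 CPU-hours for value 16 ; 29 left.
Take all of J34 (29 CPU-hours, value 55) ; 0 CPU-hours left.
Total value = 98.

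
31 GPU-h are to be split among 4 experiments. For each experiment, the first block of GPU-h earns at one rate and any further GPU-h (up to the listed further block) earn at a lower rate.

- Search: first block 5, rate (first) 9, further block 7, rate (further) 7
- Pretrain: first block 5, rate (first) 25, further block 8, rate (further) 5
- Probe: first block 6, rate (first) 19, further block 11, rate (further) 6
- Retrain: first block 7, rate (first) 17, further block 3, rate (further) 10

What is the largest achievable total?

468

Order all 8 blocks by rate: Pretrain/tier1 25 > Probe/tier1 19 > Retrain/tier1 17 > Retrain/tier2 10 > Search/tier1 9 > Search/tier2 7 > Probe/tier2 6 > Pretrain/tier2 5.
Pretrain tier1 at 25: fill all 5 — 26 left.
Probe/tier1 (19): +6 — 20 left.
Fill Retrain tier1 block (7 at 17) — 13 left.
Retrain tier2 at 10: fill all 3 — 10 left.
Search tier1 at 9: fill all 5 — 5 left.
Search/tier2: +5 of 7 at 7; pool empty.
Total = 25×5 + 19×6 + 17×7 + 10×3 + 9×5 + 7×5 = 468.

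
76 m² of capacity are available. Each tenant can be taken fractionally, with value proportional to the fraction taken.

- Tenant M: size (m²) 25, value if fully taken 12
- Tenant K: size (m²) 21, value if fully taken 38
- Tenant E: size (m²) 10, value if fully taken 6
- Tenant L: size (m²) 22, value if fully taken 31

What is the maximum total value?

86.04

Sort by value density: Tenant K 38/21≈1.81, Tenant L 31/22≈1.41, Tenant E 6/10≈0.6, Tenant M 12/25≈0.48.
Tenant K: take in full, 21 m² for value 38 ; 55 left.
All 22 m² of Tenant L fit (value 31) ; 33 remain.
Take all of Tenant E (10 m², value 6) ; 23 m² left.
Only 23 m² remain; take 23/25 of Tenant M for value 12×23/25 = 11.04.
Total value = 86.04.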